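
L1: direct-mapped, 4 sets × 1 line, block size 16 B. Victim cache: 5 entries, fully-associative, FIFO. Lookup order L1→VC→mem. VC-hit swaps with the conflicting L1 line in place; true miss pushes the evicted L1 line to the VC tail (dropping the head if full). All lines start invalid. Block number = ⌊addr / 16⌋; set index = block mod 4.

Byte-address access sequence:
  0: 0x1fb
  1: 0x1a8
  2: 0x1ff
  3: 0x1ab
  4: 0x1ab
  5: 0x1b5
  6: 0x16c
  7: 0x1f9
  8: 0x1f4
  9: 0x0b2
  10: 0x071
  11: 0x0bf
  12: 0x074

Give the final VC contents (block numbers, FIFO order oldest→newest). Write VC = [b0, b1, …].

0: 0x1fb (blk 31, set 3) → MISS  vc=[]
1: 0x1a8 (blk 26, set 2) → MISS  vc=[]
2: 0x1ff (blk 31, set 3) → L1-HIT  vc=[]
3: 0x1ab (blk 26, set 2) → L1-HIT  vc=[]
4: 0x1ab (blk 26, set 2) → L1-HIT  vc=[]
5: 0x1b5 (blk 27, set 3) → MISS  vc=[31]
6: 0x16c (blk 22, set 2) → MISS  vc=[31, 26]
7: 0x1f9 (blk 31, set 3) → VC-HIT  vc=[27, 26]
8: 0x1f4 (blk 31, set 3) → L1-HIT  vc=[27, 26]
9: 0xb2 (blk 11, set 3) → MISS  vc=[27, 26, 31]
10: 0x71 (blk 7, set 3) → MISS  vc=[27, 26, 31, 11]
11: 0xbf (blk 11, set 3) → VC-HIT  vc=[27, 26, 31, 7]
12: 0x74 (blk 7, set 3) → VC-HIT  vc=[27, 26, 31, 11]

VC = [27, 26, 31, 11]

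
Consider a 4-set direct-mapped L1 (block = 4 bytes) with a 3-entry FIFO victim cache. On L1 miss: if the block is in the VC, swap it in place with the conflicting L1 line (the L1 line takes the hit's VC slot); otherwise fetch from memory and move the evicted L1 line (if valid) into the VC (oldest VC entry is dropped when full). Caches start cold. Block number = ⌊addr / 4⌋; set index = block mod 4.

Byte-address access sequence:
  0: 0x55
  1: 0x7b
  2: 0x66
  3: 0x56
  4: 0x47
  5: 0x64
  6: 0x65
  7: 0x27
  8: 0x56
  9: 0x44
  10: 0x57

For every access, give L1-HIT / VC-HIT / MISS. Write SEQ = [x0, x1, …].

SEQ = [MISS, MISS, MISS, VC-HIT, MISS, VC-HIT, L1-HIT, MISS, VC-HIT, VC-HIT, VC-HIT]

  [0] addr=0x55 blk=21 s=1: MISS | VC []
  [1] addr=0x7b blk=30 s=2: MISS | VC []
  [2] addr=0x66 blk=25 s=1: MISS | VC [21]
  [3] addr=0x56 blk=21 s=1: VC-HIT | VC [25]
  [4] addr=0x47 blk=17 s=1: MISS | VC [25, 21]
  [5] addr=0x64 blk=25 s=1: VC-HIT | VC [17, 21]
  [6] addr=0x65 blk=25 s=1: L1-HIT | VC [17, 21]
  [7] addr=0x27 blk=9 s=1: MISS | VC [17, 21, 25]
  [8] addr=0x56 blk=21 s=1: VC-HIT | VC [17, 9, 25]
  [9] addr=0x44 blk=17 s=1: VC-HIT | VC [21, 9, 25]
  [10] addr=0x57 blk=21 s=1: VC-HIT | VC [17, 9, 25]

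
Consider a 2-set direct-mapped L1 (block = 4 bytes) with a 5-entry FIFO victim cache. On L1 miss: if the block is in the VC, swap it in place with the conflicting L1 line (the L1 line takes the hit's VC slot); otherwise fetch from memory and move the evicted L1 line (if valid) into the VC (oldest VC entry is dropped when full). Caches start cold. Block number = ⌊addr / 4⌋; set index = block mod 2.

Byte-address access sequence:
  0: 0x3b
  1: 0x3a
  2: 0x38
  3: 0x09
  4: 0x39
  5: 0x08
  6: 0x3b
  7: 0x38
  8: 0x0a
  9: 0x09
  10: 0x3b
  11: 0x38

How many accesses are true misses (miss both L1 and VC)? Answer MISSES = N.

MISSES = 2

  [0] addr=0x3b blk=14 s=0: MISS | VC []
  [1] addr=0x3a blk=14 s=0: L1-HIT | VC []
  [2] addr=0x38 blk=14 s=0: L1-HIT | VC []
  [3] addr=0x9 blk=2 s=0: MISS | VC [14]
  [4] addr=0x39 blk=14 s=0: VC-HIT | VC [2]
  [5] addr=0x8 blk=2 s=0: VC-HIT | VC [14]
  [6] addr=0x3b blk=14 s=0: VC-HIT | VC [2]
  [7] addr=0x38 blk=14 s=0: L1-HIT | VC [2]
  [8] addr=0xa blk=2 s=0: VC-HIT | VC [14]
  [9] addr=0x9 blk=2 s=0: L1-HIT | VC [14]
  [10] addr=0x3b blk=14 s=0: VC-HIT | VC [2]
  [11] addr=0x38 blk=14 s=0: L1-HIT | VC [2]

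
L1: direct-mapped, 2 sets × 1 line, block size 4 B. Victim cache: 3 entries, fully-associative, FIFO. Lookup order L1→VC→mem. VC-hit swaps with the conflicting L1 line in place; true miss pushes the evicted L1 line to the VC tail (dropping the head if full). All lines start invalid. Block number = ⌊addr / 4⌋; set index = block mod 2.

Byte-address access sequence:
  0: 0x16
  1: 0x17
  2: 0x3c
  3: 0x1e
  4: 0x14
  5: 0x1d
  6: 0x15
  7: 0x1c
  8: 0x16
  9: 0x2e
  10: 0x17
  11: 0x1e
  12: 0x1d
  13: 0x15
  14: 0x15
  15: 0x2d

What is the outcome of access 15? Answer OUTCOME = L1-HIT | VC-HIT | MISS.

  [0] addr=0x16 blk=5 s=1: MISS | VC []
  [1] addr=0x17 blk=5 s=1: L1-HIT | VC []
  [2] addr=0x3c blk=15 s=1: MISS | VC [5]
  [3] addr=0x1e blk=7 s=1: MISS | VC [5, 15]
  [4] addr=0x14 blk=5 s=1: VC-HIT | VC [7, 15]
  [5] addr=0x1d blk=7 s=1: VC-HIT | VC [5, 15]
  [6] addr=0x15 blk=5 s=1: VC-HIT | VC [7, 15]
  [7] addr=0x1c blk=7 s=1: VC-HIT | VC [5, 15]
  [8] addr=0x16 blk=5 s=1: VC-HIT | VC [7, 15]
  [9] addr=0x2e blk=11 s=1: MISS | VC [7, 15, 5]
  [10] addr=0x17 blk=5 s=1: VC-HIT | VC [7, 15, 11]
  [11] addr=0x1e blk=7 s=1: VC-HIT | VC [5, 15, 11]
  [12] addr=0x1d blk=7 s=1: L1-HIT | VC [5, 15, 11]
  [13] addr=0x15 blk=5 s=1: VC-HIT | VC [7, 15, 11]
  [14] addr=0x15 blk=5 s=1: L1-HIT | VC [7, 15, 11]
  [15] addr=0x2d blk=11 s=1: VC-HIT | VC [7, 15, 5]

OUTCOME = VC-HIT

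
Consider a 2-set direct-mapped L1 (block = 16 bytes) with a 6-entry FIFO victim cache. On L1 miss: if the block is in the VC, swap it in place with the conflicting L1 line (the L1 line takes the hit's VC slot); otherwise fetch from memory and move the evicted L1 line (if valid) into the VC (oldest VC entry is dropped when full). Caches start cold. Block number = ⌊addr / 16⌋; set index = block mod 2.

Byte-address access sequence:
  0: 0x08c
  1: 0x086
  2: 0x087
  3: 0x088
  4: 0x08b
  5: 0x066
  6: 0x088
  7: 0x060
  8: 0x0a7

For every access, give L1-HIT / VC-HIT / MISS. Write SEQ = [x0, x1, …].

SEQ = [MISS, L1-HIT, L1-HIT, L1-HIT, L1-HIT, MISS, VC-HIT, VC-HIT, MISS]

#0 0x8c→b8/s0 MISS; vc=[]
#1 0x86→b8/s0 L1-HIT; vc=[]
#2 0x87→b8/s0 L1-HIT; vc=[]
#3 0x88→b8/s0 L1-HIT; vc=[]
#4 0x8b→b8/s0 L1-HIT; vc=[]
#5 0x66→b6/s0 MISS; vc=[8]
#6 0x88→b8/s0 VC-HIT; vc=[6]
#7 0x60→b6/s0 VC-HIT; vc=[8]
#8 0xa7→b10/s0 MISS; vc=[8,6]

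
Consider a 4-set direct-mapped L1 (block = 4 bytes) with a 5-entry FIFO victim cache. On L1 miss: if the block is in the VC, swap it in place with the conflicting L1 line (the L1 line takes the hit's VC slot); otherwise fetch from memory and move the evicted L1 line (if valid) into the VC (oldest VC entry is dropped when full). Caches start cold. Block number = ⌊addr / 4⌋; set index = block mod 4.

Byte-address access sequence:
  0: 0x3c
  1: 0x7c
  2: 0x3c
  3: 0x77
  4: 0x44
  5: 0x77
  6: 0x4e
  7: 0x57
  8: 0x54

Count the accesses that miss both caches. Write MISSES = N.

  [0] addr=0x3c blk=15 s=3: MISS | VC []
  [1] addr=0x7c blk=31 s=3: MISS | VC [15]
  [2] addr=0x3c blk=15 s=3: VC-HIT | VC [31]
  [3] addr=0x77 blk=29 s=1: MISS | VC [31]
  [4] addr=0x44 blk=17 s=1: MISS | VC [31, 29]
  [5] addr=0x77 blk=29 s=1: VC-HIT | VC [31, 17]
  [6] addr=0x4e blk=19 s=3: MISS | VC [31, 17, 15]
  [7] addr=0x57 blk=21 s=1: MISS | VC [31, 17, 15, 29]
  [8] addr=0x54 blk=21 s=1: L1-HIT | VC [31, 17, 15, 29]

MISSES = 6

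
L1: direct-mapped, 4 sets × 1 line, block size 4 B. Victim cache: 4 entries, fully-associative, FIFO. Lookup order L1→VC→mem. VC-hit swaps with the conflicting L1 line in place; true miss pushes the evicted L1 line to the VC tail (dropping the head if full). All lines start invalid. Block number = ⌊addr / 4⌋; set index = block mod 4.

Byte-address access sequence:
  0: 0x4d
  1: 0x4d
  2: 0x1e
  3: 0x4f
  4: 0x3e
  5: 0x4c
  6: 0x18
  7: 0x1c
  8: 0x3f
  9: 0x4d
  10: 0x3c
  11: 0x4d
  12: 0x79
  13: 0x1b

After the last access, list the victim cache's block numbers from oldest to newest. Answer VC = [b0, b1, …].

VC = [15, 7, 30]

#0 0x4d→b19/s3 MISS; vc=[]
#1 0x4d→b19/s3 L1-HIT; vc=[]
#2 0x1e→b7/s3 MISS; vc=[19]
#3 0x4f→b19/s3 VC-HIT; vc=[7]
#4 0x3e→b15/s3 MISS; vc=[7,19]
#5 0x4c→b19/s3 VC-HIT; vc=[7,15]
#6 0x18→b6/s2 MISS; vc=[7,15]
#7 0x1c→b7/s3 VC-HIT; vc=[19,15]
#8 0x3f→b15/s3 VC-HIT; vc=[19,7]
#9 0x4d→b19/s3 VC-HIT; vc=[15,7]
#10 0x3c→b15/s3 VC-HIT; vc=[19,7]
#11 0x4d→b19/s3 VC-HIT; vc=[15,7]
#12 0x79→b30/s2 MISS; vc=[15,7,6]
#13 0x1b→b6/s2 VC-HIT; vc=[15,7,30]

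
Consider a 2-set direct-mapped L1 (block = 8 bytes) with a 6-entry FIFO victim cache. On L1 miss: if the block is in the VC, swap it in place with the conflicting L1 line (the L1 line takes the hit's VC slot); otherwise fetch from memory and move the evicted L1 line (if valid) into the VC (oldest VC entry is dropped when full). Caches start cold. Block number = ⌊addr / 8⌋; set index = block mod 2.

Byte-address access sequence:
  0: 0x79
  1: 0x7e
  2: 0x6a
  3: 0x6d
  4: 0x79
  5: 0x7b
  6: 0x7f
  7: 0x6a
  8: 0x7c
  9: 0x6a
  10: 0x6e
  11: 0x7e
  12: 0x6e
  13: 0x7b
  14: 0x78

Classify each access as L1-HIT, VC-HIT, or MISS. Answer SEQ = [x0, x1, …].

SEQ = [MISS, L1-HIT, MISS, L1-HIT, VC-HIT, L1-HIT, L1-HIT, VC-HIT, VC-HIT, VC-HIT, L1-HIT, VC-HIT, VC-HIT, VC-HIT, L1-HIT]

  [0] addr=0x79 blk=15 s=1: MISS | VC []
  [1] addr=0x7e blk=15 s=1: L1-HIT | VC []
  [2] addr=0x6a blk=13 s=1: MISS | VC [15]
  [3] addr=0x6d blk=13 s=1: L1-HIT | VC [15]
  [4] addr=0x79 blk=15 s=1: VC-HIT | VC [13]
  [5] addr=0x7b blk=15 s=1: L1-HIT | VC [13]
  [6] addr=0x7f blk=15 s=1: L1-HIT | VC [13]
  [7] addr=0x6a blk=13 s=1: VC-HIT | VC [15]
  [8] addr=0x7c blk=15 s=1: VC-HIT | VC [13]
  [9] addr=0x6a blk=13 s=1: VC-HIT | VC [15]
  [10] addr=0x6e blk=13 s=1: L1-HIT | VC [15]
  [11] addr=0x7e blk=15 s=1: VC-HIT | VC [13]
  [12] addr=0x6e blk=13 s=1: VC-HIT | VC [15]
  [13] addr=0x7b blk=15 s=1: VC-HIT | VC [13]
  [14] addr=0x78 blk=15 s=1: L1-HIT | VC [13]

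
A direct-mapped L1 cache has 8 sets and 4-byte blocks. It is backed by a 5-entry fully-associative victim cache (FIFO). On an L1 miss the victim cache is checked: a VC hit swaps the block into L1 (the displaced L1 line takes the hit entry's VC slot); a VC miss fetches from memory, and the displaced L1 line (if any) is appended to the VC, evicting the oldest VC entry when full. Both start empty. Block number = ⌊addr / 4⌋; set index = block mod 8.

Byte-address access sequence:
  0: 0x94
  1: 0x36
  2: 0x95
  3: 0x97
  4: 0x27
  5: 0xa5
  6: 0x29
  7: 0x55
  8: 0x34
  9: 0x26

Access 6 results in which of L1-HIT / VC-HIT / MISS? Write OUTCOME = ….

#0 0x94→b37/s5 MISS; vc=[]
#1 0x36→b13/s5 MISS; vc=[37]
#2 0x95→b37/s5 VC-HIT; vc=[13]
#3 0x97→b37/s5 L1-HIT; vc=[13]
#4 0x27→b9/s1 MISS; vc=[13]
#5 0xa5→b41/s1 MISS; vc=[13,9]
#6 0x29→b10/s2 MISS; vc=[13,9]
#7 0x55→b21/s5 MISS; vc=[13,9,37]
#8 0x34→b13/s5 VC-HIT; vc=[21,9,37]
#9 0x26→b9/s1 VC-HIT; vc=[21,41,37]

OUTCOME = MISS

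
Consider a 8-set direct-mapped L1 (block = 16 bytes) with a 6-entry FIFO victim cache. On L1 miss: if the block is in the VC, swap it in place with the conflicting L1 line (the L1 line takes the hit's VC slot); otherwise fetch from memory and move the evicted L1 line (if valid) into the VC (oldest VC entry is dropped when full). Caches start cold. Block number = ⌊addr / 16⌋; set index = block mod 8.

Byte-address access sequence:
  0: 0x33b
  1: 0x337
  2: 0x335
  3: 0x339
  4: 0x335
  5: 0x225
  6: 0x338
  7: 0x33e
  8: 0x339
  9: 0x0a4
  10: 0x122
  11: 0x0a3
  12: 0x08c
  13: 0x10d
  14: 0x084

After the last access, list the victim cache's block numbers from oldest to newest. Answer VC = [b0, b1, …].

  [0] addr=0x33b blk=51 s=3: MISS | VC []
  [1] addr=0x337 blk=51 s=3: L1-HIT | VC []
  [2] addr=0x335 blk=51 s=3: L1-HIT | VC []
  [3] addr=0x339 blk=51 s=3: L1-HIT | VC []
  [4] addr=0x335 blk=51 s=3: L1-HIT | VC []
  [5] addr=0x225 blk=34 s=2: MISS | VC []
  [6] addr=0x338 blk=51 s=3: L1-HIT | VC []
  [7] addr=0x33e blk=51 s=3: L1-HIT | VC []
  [8] addr=0x339 blk=51 s=3: L1-HIT | VC []
  [9] addr=0xa4 blk=10 s=2: MISS | VC [34]
  [10] addr=0x122 blk=18 s=2: MISS | VC [34, 10]
  [11] addr=0xa3 blk=10 s=2: VC-HIT | VC [34, 18]
  [12] addr=0x8c blk=8 s=0: MISS | VC [34, 18]
  [13] addr=0x10d blk=16 s=0: MISS | VC [34, 18, 8]
  [14] addr=0x84 blk=8 s=0: VC-HIT | VC [34, 18, 16]

VC = [34, 18, 16]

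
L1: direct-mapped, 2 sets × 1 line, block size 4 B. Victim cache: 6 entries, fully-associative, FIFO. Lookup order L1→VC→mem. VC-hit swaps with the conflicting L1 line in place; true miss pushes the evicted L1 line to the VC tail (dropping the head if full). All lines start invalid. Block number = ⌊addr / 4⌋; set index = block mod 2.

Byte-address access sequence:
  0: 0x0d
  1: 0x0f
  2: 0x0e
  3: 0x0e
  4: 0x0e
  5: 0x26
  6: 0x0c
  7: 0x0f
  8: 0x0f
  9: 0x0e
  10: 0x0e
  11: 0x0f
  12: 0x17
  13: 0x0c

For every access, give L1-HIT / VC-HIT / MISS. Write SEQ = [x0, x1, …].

SEQ = [MISS, L1-HIT, L1-HIT, L1-HIT, L1-HIT, MISS, VC-HIT, L1-HIT, L1-HIT, L1-HIT, L1-HIT, L1-HIT, MISS, VC-HIT]

0: 0xd (blk 3, set 1) → MISS  vc=[]
1: 0xf (blk 3, set 1) → L1-HIT  vc=[]
2: 0xe (blk 3, set 1) → L1-HIT  vc=[]
3: 0xe (blk 3, set 1) → L1-HIT  vc=[]
4: 0xe (blk 3, set 1) → L1-HIT  vc=[]
5: 0x26 (blk 9, set 1) → MISS  vc=[3]
6: 0xc (blk 3, set 1) → VC-HIT  vc=[9]
7: 0xf (blk 3, set 1) → L1-HIT  vc=[9]
8: 0xf (blk 3, set 1) → L1-HIT  vc=[9]
9: 0xe (blk 3, set 1) → L1-HIT  vc=[9]
10: 0xe (blk 3, set 1) → L1-HIT  vc=[9]
11: 0xf (blk 3, set 1) → L1-HIT  vc=[9]
12: 0x17 (blk 5, set 1) → MISS  vc=[9, 3]
13: 0xc (blk 3, set 1) → VC-HIT  vc=[9, 5]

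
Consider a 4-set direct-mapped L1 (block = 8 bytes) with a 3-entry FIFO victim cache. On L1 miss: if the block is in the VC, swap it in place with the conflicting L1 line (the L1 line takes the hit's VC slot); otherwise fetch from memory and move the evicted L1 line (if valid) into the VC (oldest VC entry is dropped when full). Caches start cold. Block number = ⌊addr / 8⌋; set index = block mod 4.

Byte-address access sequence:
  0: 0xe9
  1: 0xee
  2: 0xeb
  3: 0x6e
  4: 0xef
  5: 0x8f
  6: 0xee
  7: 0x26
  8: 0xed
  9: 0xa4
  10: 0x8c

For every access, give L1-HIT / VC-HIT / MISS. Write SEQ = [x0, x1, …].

SEQ = [MISS, L1-HIT, L1-HIT, MISS, VC-HIT, MISS, VC-HIT, MISS, L1-HIT, MISS, VC-HIT]

  [0] addr=0xe9 blk=29 s=1: MISS | VC []
  [1] addr=0xee blk=29 s=1: L1-HIT | VC []
  [2] addr=0xeb blk=29 s=1: L1-HIT | VC []
  [3] addr=0x6e blk=13 s=1: MISS | VC [29]
  [4] addr=0xef blk=29 s=1: VC-HIT | VC [13]
  [5] addr=0x8f blk=17 s=1: MISS | VC [13, 29]
  [6] addr=0xee blk=29 s=1: VC-HIT | VC [13, 17]
  [7] addr=0x26 blk=4 s=0: MISS | VC [13, 17]
  [8] addr=0xed blk=29 s=1: L1-HIT | VC [13, 17]
  [9] addr=0xa4 blk=20 s=0: MISS | VC [13, 17, 4]
  [10] addr=0x8c blk=17 s=1: VC-HIT | VC [13, 29, 4]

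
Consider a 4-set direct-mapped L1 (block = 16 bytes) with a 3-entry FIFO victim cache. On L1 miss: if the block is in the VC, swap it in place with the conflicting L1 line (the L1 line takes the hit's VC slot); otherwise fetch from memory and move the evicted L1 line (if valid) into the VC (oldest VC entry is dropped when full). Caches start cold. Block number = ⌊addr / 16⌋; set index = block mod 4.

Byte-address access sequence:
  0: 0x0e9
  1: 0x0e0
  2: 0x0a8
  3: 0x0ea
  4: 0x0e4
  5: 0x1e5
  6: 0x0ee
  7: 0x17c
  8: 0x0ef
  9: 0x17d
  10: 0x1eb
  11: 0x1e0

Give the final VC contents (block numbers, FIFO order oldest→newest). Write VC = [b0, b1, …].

#0 0xe9→b14/s2 MISS; vc=[]
#1 0xe0→b14/s2 L1-HIT; vc=[]
#2 0xa8→b10/s2 MISS; vc=[14]
#3 0xea→b14/s2 VC-HIT; vc=[10]
#4 0xe4→b14/s2 L1-HIT; vc=[10]
#5 0x1e5→b30/s2 MISS; vc=[10,14]
#6 0xee→b14/s2 VC-HIT; vc=[10,30]
#7 0x17c→b23/s3 MISS; vc=[10,30]
#8 0xef→b14/s2 L1-HIT; vc=[10,30]
#9 0x17d→b23/s3 L1-HIT; vc=[10,30]
#10 0x1eb→b30/s2 VC-HIT; vc=[10,14]
#11 0x1e0→b30/s2 L1-HIT; vc=[10,14]

VC = [10, 14]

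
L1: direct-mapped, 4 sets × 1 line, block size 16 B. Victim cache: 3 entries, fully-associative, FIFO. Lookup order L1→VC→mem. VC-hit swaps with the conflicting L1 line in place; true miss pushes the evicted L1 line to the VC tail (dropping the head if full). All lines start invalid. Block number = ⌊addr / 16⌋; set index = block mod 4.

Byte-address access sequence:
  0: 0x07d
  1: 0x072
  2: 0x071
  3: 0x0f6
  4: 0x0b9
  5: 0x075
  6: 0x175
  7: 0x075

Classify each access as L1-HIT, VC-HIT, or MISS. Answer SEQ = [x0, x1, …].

SEQ = [MISS, L1-HIT, L1-HIT, MISS, MISS, VC-HIT, MISS, VC-HIT]

#0 0x7d→b7/s3 MISS; vc=[]
#1 0x72→b7/s3 L1-HIT; vc=[]
#2 0x71→b7/s3 L1-HIT; vc=[]
#3 0xf6→b15/s3 MISS; vc=[7]
#4 0xb9→b11/s3 MISS; vc=[7,15]
#5 0x75→b7/s3 VC-HIT; vc=[11,15]
#6 0x175→b23/s3 MISS; vc=[11,15,7]
#7 0x75→b7/s3 VC-HIT; vc=[11,15,23]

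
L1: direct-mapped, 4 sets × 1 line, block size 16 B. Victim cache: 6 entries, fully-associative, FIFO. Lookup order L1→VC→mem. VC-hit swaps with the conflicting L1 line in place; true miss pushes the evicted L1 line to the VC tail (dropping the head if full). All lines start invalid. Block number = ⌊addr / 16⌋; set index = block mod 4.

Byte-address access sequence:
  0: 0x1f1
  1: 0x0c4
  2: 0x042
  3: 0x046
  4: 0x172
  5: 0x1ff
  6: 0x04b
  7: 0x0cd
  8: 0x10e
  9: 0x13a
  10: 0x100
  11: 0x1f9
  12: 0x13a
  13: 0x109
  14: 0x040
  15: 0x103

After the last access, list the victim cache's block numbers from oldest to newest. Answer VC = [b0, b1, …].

VC = [4, 23, 12, 31]

  [0] addr=0x1f1 blk=31 s=3: MISS | VC []
  [1] addr=0xc4 blk=12 s=0: MISS | VC []
  [2] addr=0x42 blk=4 s=0: MISS | VC [12]
  [3] addr=0x46 blk=4 s=0: L1-HIT | VC [12]
  [4] addr=0x172 blk=23 s=3: MISS | VC [12, 31]
  [5] addr=0x1ff blk=31 s=3: VC-HIT | VC [12, 23]
  [6] addr=0x4b blk=4 s=0: L1-HIT | VC [12, 23]
  [7] addr=0xcd blk=12 s=0: VC-HIT | VC [4, 23]
  [8] addr=0x10e blk=16 s=0: MISS | VC [4, 23, 12]
  [9] addr=0x13a blk=19 s=3: MISS | VC [4, 23, 12, 31]
  [10] addr=0x100 blk=16 s=0: L1-HIT | VC [4, 23, 12, 31]
  [11] addr=0x1f9 blk=31 s=3: VC-HIT | VC [4, 23, 12, 19]
  [12] addr=0x13a blk=19 s=3: VC-HIT | VC [4, 23, 12, 31]
  [13] addr=0x109 blk=16 s=0: L1-HIT | VC [4, 23, 12, 31]
  [14] addr=0x40 blk=4 s=0: VC-HIT | VC [16, 23, 12, 31]
  [15] addr=0x103 blk=16 s=0: VC-HIT | VC [4, 23, 12, 31]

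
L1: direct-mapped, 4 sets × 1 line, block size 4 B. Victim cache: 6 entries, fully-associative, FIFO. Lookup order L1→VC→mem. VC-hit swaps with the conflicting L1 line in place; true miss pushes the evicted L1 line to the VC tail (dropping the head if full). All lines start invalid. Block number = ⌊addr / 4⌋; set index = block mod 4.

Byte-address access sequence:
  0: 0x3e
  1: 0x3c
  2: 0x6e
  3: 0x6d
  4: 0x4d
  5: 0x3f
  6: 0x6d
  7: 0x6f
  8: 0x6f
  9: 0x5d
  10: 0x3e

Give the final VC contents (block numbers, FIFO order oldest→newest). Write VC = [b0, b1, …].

  [0] addr=0x3e blk=15 s=3: MISS | VC []
  [1] addr=0x3c blk=15 s=3: L1-HIT | VC []
  [2] addr=0x6e blk=27 s=3: MISS | VC [15]
  [3] addr=0x6d blk=27 s=3: L1-HIT | VC [15]
  [4] addr=0x4d blk=19 s=3: MISS | VC [15, 27]
  [5] addr=0x3f blk=15 s=3: VC-HIT | VC [19, 27]
  [6] addr=0x6d blk=27 s=3: VC-HIT | VC [19, 15]
  [7] addr=0x6f blk=27 s=3: L1-HIT | VC [19, 15]
  [8] addr=0x6f blk=27 s=3: L1-HIT | VC [19, 15]
  [9] addr=0x5d blk=23 s=3: MISS | VC [19, 15, 27]
  [10] addr=0x3e blk=15 s=3: VC-HIT | VC [19, 23, 27]

VC = [19, 23, 27]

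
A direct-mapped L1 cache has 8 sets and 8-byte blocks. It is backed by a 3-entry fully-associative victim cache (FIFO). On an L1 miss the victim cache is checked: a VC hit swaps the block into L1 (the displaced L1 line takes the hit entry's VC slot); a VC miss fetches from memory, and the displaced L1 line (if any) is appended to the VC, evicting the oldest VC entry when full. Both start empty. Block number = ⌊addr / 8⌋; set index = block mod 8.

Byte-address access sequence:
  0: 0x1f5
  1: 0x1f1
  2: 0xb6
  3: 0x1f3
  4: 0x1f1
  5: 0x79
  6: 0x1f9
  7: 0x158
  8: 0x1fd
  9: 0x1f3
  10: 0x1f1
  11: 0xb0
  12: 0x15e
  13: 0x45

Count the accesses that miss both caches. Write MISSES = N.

  [0] addr=0x1f5 blk=62 s=6: MISS | VC []
  [1] addr=0x1f1 blk=62 s=6: L1-HIT | VC []
  [2] addr=0xb6 blk=22 s=6: MISS | VC [62]
  [3] addr=0x1f3 blk=62 s=6: VC-HIT | VC [22]
  [4] addr=0x1f1 blk=62 s=6: L1-HIT | VC [22]
  [5] addr=0x79 blk=15 s=7: MISS | VC [22]
  [6] addr=0x1f9 blk=63 s=7: MISS | VC [22, 15]
  [7] addr=0x158 blk=43 s=3: MISS | VC [22, 15]
  [8] addr=0x1fd blk=63 s=7: L1-HIT | VC [22, 15]
  [9] addr=0x1f3 blk=62 s=6: L1-HIT | VC [22, 15]
  [10] addr=0x1f1 blk=62 s=6: L1-HIT | VC [22, 15]
  [11] addr=0xb0 blk=22 s=6: VC-HIT | VC [62, 15]
  [12] addr=0x15e blk=43 s=3: L1-HIT | VC [62, 15]
  [13] addr=0x45 blk=8 s=0: MISS | VC [62, 15]

MISSES = 6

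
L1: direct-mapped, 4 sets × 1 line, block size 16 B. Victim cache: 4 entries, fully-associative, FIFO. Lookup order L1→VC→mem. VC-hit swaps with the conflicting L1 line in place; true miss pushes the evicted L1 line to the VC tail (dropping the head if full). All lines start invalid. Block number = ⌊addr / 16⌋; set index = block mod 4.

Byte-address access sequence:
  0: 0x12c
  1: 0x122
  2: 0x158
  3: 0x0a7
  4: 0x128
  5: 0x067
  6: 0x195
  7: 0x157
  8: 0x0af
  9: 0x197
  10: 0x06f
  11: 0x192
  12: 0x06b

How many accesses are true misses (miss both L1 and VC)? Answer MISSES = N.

MISSES = 5

#0 0x12c→b18/s2 MISS; vc=[]
#1 0x122→b18/s2 L1-HIT; vc=[]
#2 0x158→b21/s1 MISS; vc=[]
#3 0xa7→b10/s2 MISS; vc=[18]
#4 0x128→b18/s2 VC-HIT; vc=[10]
#5 0x67→b6/s2 MISS; vc=[10,18]
#6 0x195→b25/s1 MISS; vc=[10,18,21]
#7 0x157→b21/s1 VC-HIT; vc=[10,18,25]
#8 0xaf→b10/s2 VC-HIT; vc=[6,18,25]
#9 0x197→b25/s1 VC-HIT; vc=[6,18,21]
#10 0x6f→b6/s2 VC-HIT; vc=[10,18,21]
#11 0x192→b25/s1 L1-HIT; vc=[10,18,21]
#12 0x6b→b6/s2 L1-HIT; vc=[10,18,21]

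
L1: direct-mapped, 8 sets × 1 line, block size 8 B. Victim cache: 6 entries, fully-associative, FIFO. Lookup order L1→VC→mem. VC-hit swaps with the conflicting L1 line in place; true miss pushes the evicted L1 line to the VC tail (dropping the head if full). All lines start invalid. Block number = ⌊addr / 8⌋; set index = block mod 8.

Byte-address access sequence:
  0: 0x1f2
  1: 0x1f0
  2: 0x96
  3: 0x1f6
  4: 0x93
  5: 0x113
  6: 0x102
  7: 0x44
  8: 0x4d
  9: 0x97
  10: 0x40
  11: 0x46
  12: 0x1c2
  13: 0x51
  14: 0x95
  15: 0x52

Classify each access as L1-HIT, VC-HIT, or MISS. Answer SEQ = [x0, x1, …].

0: 0x1f2 (blk 62, set 6) → MISS  vc=[]
1: 0x1f0 (blk 62, set 6) → L1-HIT  vc=[]
2: 0x96 (blk 18, set 2) → MISS  vc=[]
3: 0x1f6 (blk 62, set 6) → L1-HIT  vc=[]
4: 0x93 (blk 18, set 2) → L1-HIT  vc=[]
5: 0x113 (blk 34, set 2) → MISS  vc=[18]
6: 0x102 (blk 32, set 0) → MISS  vc=[18]
7: 0x44 (blk 8, set 0) → MISS  vc=[18, 32]
8: 0x4d (blk 9, set 1) → MISS  vc=[18, 32]
9: 0x97 (blk 18, set 2) → VC-HIT  vc=[34, 32]
10: 0x40 (blk 8, set 0) → L1-HIT  vc=[34, 32]
11: 0x46 (blk 8, set 0) → L1-HIT  vc=[34, 32]
12: 0x1c2 (blk 56, set 0) → MISS  vc=[34, 32, 8]
13: 0x51 (blk 10, set 2) → MISS  vc=[34, 32, 8, 18]
14: 0x95 (blk 18, set 2) → VC-HIT  vc=[34, 32, 8, 10]
15: 0x52 (blk 10, set 2) → VC-HIT  vc=[34, 32, 8, 18]

SEQ = [MISS, L1-HIT, MISS, L1-HIT, L1-HIT, MISS, MISS, MISS, MISS, VC-HIT, L1-HIT, L1-HIT, MISS, MISS, VC-HIT, VC-HIT]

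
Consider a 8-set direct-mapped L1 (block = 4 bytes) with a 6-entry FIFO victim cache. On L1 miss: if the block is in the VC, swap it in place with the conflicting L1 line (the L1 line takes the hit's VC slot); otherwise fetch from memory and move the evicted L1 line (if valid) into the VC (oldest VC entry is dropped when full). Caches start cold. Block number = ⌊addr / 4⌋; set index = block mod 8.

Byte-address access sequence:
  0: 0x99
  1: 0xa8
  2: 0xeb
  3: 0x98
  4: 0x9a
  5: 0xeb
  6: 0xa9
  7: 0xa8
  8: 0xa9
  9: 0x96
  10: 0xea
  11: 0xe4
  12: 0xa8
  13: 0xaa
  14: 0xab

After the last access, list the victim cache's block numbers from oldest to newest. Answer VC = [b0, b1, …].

  [0] addr=0x99 blk=38 s=6: MISS | VC []
  [1] addr=0xa8 blk=42 s=2: MISS | VC []
  [2] addr=0xeb blk=58 s=2: MISS | VC [42]
  [3] addr=0x98 blk=38 s=6: L1-HIT | VC [42]
  [4] addr=0x9a blk=38 s=6: L1-HIT | VC [42]
  [5] addr=0xeb blk=58 s=2: L1-HIT | VC [42]
  [6] addr=0xa9 blk=42 s=2: VC-HIT | VC [58]
  [7] addr=0xa8 blk=42 s=2: L1-HIT | VC [58]
  [8] addr=0xa9 blk=42 s=2: L1-HIT | VC [58]
  [9] addr=0x96 blk=37 s=5: MISS | VC [58]
  [10] addr=0xea blk=58 s=2: VC-HIT | VC [42]
  [11] addr=0xe4 blk=57 s=1: MISS | VC [42]
  [12] addr=0xa8 blk=42 s=2: VC-HIT | VC [58]
  [13] addr=0xaa blk=42 s=2: L1-HIT | VC [58]
  [14] addr=0xab blk=42 s=2: L1-HIT | VC [58]

VC = [58]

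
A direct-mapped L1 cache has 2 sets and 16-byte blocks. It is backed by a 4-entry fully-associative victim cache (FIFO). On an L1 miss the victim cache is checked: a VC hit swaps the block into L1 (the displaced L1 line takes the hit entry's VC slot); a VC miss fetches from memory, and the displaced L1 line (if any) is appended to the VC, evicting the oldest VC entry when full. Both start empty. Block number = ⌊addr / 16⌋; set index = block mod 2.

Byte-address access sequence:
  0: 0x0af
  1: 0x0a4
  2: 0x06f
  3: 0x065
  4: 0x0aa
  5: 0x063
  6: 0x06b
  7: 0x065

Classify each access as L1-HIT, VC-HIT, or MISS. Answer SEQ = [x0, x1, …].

0: 0xaf (blk 10, set 0) → MISS  vc=[]
1: 0xa4 (blk 10, set 0) → L1-HIT  vc=[]
2: 0x6f (blk 6, set 0) → MISS  vc=[10]
3: 0x65 (blk 6, set 0) → L1-HIT  vc=[10]
4: 0xaa (blk 10, set 0) → VC-HIT  vc=[6]
5: 0x63 (blk 6, set 0) → VC-HIT  vc=[10]
6: 0x6b (blk 6, set 0) → L1-HIT  vc=[10]
7: 0x65 (blk 6, set 0) → L1-HIT  vc=[10]

SEQ = [MISS, L1-HIT, MISS, L1-HIT, VC-HIT, VC-HIT, L1-HIT, L1-HIT]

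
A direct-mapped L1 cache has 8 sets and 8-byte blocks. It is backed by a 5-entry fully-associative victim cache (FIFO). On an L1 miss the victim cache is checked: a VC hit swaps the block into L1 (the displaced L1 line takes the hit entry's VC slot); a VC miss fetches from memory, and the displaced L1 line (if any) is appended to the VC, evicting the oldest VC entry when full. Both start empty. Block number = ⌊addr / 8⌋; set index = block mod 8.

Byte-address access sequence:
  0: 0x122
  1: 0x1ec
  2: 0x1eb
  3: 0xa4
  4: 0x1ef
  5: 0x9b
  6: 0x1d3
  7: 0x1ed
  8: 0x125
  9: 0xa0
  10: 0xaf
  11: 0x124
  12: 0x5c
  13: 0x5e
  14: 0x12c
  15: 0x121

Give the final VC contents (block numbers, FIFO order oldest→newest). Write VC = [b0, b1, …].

VC = [20, 61, 19, 21]

#0 0x122→b36/s4 MISS; vc=[]
#1 0x1ec→b61/s5 MISS; vc=[]
#2 0x1eb→b61/s5 L1-HIT; vc=[]
#3 0xa4→b20/s4 MISS; vc=[36]
#4 0x1ef→b61/s5 L1-HIT; vc=[36]
#5 0x9b→b19/s3 MISS; vc=[36]
#6 0x1d3→b58/s2 MISS; vc=[36]
#7 0x1ed→b61/s5 L1-HIT; vc=[36]
#8 0x125→b36/s4 VC-HIT; vc=[20]
#9 0xa0→b20/s4 VC-HIT; vc=[36]
#10 0xaf→b21/s5 MISS; vc=[36,61]
#11 0x124→b36/s4 VC-HIT; vc=[20,61]
#12 0x5c→b11/s3 MISS; vc=[20,61,19]
#13 0x5e→b11/s3 L1-HIT; vc=[20,61,19]
#14 0x12c→b37/s5 MISS; vc=[20,61,19,21]
#15 0x121→b36/s4 L1-HIT; vc=[20,61,19,21]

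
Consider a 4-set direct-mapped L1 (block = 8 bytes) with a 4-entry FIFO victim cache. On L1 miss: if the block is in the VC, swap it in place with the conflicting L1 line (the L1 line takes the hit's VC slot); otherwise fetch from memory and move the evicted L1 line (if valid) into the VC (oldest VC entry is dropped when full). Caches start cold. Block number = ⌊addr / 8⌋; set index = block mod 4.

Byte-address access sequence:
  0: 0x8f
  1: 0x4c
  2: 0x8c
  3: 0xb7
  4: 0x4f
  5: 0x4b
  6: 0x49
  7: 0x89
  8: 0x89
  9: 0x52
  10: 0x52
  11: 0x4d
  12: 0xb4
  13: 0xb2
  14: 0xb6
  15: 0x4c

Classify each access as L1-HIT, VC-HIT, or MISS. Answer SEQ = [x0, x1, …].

SEQ = [MISS, MISS, VC-HIT, MISS, VC-HIT, L1-HIT, L1-HIT, VC-HIT, L1-HIT, MISS, L1-HIT, VC-HIT, VC-HIT, L1-HIT, L1-HIT, L1-HIT]

  [0] addr=0x8f blk=17 s=1: MISS | VC []
  [1] addr=0x4c blk=9 s=1: MISS | VC [17]
  [2] addr=0x8c blk=17 s=1: VC-HIT | VC [9]
  [3] addr=0xb7 blk=22 s=2: MISS | VC [9]
  [4] addr=0x4f blk=9 s=1: VC-HIT | VC [17]
  [5] addr=0x4b blk=9 s=1: L1-HIT | VC [17]
  [6] addr=0x49 blk=9 s=1: L1-HIT | VC [17]
  [7] addr=0x89 blk=17 s=1: VC-HIT | VC [9]
  [8] addr=0x89 blk=17 s=1: L1-HIT | VC [9]
  [9] addr=0x52 blk=10 s=2: MISS | VC [9, 22]
  [10] addr=0x52 blk=10 s=2: L1-HIT | VC [9, 22]
  [11] addr=0x4d blk=9 s=1: VC-HIT | VC [17, 22]
  [12] addr=0xb4 blk=22 s=2: VC-HIT | VC [17, 10]
  [13] addr=0xb2 blk=22 s=2: L1-HIT | VC [17, 10]
  [14] addr=0xb6 blk=22 s=2: L1-HIT | VC [17, 10]
  [15] addr=0x4c blk=9 s=1: L1-HIT | VC [17, 10]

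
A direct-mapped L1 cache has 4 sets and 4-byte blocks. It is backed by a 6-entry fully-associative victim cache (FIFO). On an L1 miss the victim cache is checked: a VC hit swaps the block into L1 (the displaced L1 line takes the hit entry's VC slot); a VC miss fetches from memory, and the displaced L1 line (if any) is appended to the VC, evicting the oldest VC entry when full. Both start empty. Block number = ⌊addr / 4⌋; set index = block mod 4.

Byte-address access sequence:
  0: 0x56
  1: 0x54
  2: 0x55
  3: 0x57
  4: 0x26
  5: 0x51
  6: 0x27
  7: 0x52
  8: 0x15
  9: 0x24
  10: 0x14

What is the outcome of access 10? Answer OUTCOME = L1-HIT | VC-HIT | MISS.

OUTCOME = VC-HIT

  [0] addr=0x56 blk=21 s=1: MISS | VC []
  [1] addr=0x54 blk=21 s=1: L1-HIT | VC []
  [2] addr=0x55 blk=21 s=1: L1-HIT | VC []
  [3] addr=0x57 blk=21 s=1: L1-HIT | VC []
  [4] addr=0x26 blk=9 s=1: MISS | VC [21]
  [5] addr=0x51 blk=20 s=0: MISS | VC [21]
  [6] addr=0x27 blk=9 s=1: L1-HIT | VC [21]
  [7] addr=0x52 blk=20 s=0: L1-HIT | VC [21]
  [8] addr=0x15 blk=5 s=1: MISS | VC [21, 9]
  [9] addr=0x24 blk=9 s=1: VC-HIT | VC [21, 5]
  [10] addr=0x14 blk=5 s=1: VC-HIT | VC [21, 9]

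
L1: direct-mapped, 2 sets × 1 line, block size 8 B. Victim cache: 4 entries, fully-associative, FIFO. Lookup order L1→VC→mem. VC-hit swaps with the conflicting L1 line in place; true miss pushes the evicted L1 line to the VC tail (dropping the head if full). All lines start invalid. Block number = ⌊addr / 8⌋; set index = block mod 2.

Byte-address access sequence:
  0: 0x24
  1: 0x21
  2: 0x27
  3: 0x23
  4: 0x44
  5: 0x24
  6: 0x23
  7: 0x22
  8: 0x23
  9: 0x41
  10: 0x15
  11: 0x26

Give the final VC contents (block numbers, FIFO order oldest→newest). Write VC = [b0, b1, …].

#0 0x24→b4/s0 MISS; vc=[]
#1 0x21→b4/s0 L1-HIT; vc=[]
#2 0x27→b4/s0 L1-HIT; vc=[]
#3 0x23→b4/s0 L1-HIT; vc=[]
#4 0x44→b8/s0 MISS; vc=[4]
#5 0x24→b4/s0 VC-HIT; vc=[8]
#6 0x23→b4/s0 L1-HIT; vc=[8]
#7 0x22→b4/s0 L1-HIT; vc=[8]
#8 0x23→b4/s0 L1-HIT; vc=[8]
#9 0x41→b8/s0 VC-HIT; vc=[4]
#10 0x15→b2/s0 MISS; vc=[4,8]
#11 0x26→b4/s0 VC-HIT; vc=[2,8]

VC = [2, 8]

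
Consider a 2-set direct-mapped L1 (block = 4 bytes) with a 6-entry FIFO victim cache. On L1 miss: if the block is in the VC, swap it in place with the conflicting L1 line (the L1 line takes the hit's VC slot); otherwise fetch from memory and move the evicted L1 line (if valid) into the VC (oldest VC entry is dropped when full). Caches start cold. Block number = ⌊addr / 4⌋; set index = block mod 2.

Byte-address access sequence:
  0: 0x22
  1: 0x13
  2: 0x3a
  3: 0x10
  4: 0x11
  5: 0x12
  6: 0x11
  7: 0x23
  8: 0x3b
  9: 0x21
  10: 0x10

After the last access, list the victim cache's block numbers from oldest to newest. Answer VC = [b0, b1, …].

  [0] addr=0x22 blk=8 s=0: MISS | VC []
  [1] addr=0x13 blk=4 s=0: MISS | VC [8]
  [2] addr=0x3a blk=14 s=0: MISS | VC [8, 4]
  [3] addr=0x10 blk=4 s=0: VC-HIT | VC [8, 14]
  [4] addr=0x11 blk=4 s=0: L1-HIT | VC [8, 14]
  [5] addr=0x12 blk=4 s=0: L1-HIT | VC [8, 14]
  [6] addr=0x11 blk=4 s=0: L1-HIT | VC [8, 14]
  [7] addr=0x23 blk=8 s=0: VC-HIT | VC [4, 14]
  [8] addr=0x3b blk=14 s=0: VC-HIT | VC [4, 8]
  [9] addr=0x21 blk=8 s=0: VC-HIT | VC [4, 14]
  [10] addr=0x10 blk=4 s=0: VC-HIT | VC [8, 14]

VC = [8, 14]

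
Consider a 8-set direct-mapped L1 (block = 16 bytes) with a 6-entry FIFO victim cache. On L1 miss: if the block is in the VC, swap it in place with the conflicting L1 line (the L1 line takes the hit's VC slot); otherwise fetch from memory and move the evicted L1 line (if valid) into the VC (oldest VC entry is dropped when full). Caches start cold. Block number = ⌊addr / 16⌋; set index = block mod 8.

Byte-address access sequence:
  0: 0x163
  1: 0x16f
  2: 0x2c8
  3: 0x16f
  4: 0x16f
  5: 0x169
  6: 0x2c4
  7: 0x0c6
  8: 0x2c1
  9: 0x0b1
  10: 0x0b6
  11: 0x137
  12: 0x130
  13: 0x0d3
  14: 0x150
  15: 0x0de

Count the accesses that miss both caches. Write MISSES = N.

MISSES = 7

#0 0x163→b22/s6 MISS; vc=[]
#1 0x16f→b22/s6 L1-HIT; vc=[]
#2 0x2c8→b44/s4 MISS; vc=[]
#3 0x16f→b22/s6 L1-HIT; vc=[]
#4 0x16f→b22/s6 L1-HIT; vc=[]
#5 0x169→b22/s6 L1-HIT; vc=[]
#6 0x2c4→b44/s4 L1-HIT; vc=[]
#7 0xc6→b12/s4 MISS; vc=[44]
#8 0x2c1→b44/s4 VC-HIT; vc=[12]
#9 0xb1→b11/s3 MISS; vc=[12]
#10 0xb6→b11/s3 L1-HIT; vc=[12]
#11 0x137→b19/s3 MISS; vc=[12,11]
#12 0x130→b19/s3 L1-HIT; vc=[12,11]
#13 0xd3→b13/s5 MISS; vc=[12,11]
#14 0x150→b21/s5 MISS; vc=[12,11,13]
#15 0xde→b13/s5 VC-HIT; vc=[12,11,21]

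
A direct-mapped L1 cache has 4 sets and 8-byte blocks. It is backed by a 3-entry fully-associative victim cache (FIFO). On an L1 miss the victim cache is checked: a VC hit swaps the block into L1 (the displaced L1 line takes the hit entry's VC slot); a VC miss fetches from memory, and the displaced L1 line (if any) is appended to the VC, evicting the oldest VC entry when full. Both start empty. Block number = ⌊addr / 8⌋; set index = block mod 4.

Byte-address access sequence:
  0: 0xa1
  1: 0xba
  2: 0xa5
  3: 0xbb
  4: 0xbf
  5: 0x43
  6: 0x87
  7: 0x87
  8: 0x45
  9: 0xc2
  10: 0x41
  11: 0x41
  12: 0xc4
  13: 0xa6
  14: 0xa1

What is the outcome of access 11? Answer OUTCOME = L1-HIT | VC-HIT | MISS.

0: 0xa1 (blk 20, set 0) → MISS  vc=[]
1: 0xba (blk 23, set 3) → MISS  vc=[]
2: 0xa5 (blk 20, set 0) → L1-HIT  vc=[]
3: 0xbb (blk 23, set 3) → L1-HIT  vc=[]
4: 0xbf (blk 23, set 3) → L1-HIT  vc=[]
5: 0x43 (blk 8, set 0) → MISS  vc=[20]
6: 0x87 (blk 16, set 0) → MISS  vc=[20, 8]
7: 0x87 (blk 16, set 0) → L1-HIT  vc=[20, 8]
8: 0x45 (blk 8, set 0) → VC-HIT  vc=[20, 16]
9: 0xc2 (blk 24, set 0) → MISS  vc=[20, 16, 8]
10: 0x41 (blk 8, set 0) → VC-HIT  vc=[20, 16, 24]
11: 0x41 (blk 8, set 0) → L1-HIT  vc=[20, 16, 24]
12: 0xc4 (blk 24, set 0) → VC-HIT  vc=[20, 16, 8]
13: 0xa6 (blk 20, set 0) → VC-HIT  vc=[24, 16, 8]
14: 0xa1 (blk 20, set 0) → L1-HIT  vc=[24, 16, 8]

OUTCOME = L1-HIT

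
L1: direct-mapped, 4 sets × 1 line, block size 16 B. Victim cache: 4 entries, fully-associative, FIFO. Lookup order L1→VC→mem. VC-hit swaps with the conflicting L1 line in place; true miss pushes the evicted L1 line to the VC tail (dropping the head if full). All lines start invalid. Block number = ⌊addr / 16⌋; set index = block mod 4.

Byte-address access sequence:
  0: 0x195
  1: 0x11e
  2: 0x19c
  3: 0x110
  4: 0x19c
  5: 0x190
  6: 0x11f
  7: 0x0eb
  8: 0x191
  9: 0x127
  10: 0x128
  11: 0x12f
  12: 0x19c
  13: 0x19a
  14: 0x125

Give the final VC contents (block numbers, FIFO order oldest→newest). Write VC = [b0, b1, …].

VC = [17, 14]

#0 0x195→b25/s1 MISS; vc=[]
#1 0x11e→b17/s1 MISS; vc=[25]
#2 0x19c→b25/s1 VC-HIT; vc=[17]
#3 0x110→b17/s1 VC-HIT; vc=[25]
#4 0x19c→b25/s1 VC-HIT; vc=[17]
#5 0x190→b25/s1 L1-HIT; vc=[17]
#6 0x11f→b17/s1 VC-HIT; vc=[25]
#7 0xeb→b14/s2 MISS; vc=[25]
#8 0x191→b25/s1 VC-HIT; vc=[17]
#9 0x127→b18/s2 MISS; vc=[17,14]
#10 0x128→b18/s2 L1-HIT; vc=[17,14]
#11 0x12f→b18/s2 L1-HIT; vc=[17,14]
#12 0x19c→b25/s1 L1-HIT; vc=[17,14]
#13 0x19a→b25/s1 L1-HIT; vc=[17,14]
#14 0x125→b18/s2 L1-HIT; vc=[17,14]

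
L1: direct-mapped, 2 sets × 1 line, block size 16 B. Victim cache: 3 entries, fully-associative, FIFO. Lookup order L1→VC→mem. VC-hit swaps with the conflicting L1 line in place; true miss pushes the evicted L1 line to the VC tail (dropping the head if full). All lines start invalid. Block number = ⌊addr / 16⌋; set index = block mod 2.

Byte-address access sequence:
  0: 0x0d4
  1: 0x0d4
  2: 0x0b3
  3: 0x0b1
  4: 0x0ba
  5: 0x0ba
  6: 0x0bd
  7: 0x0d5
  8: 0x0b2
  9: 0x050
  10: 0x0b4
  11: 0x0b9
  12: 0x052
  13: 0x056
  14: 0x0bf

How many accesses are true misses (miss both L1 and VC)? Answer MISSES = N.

MISSES = 3

  [0] addr=0xd4 blk=13 s=1: MISS | VC []
  [1] addr=0xd4 blk=13 s=1: L1-HIT | VC []
  [2] addr=0xb3 blk=11 s=1: MISS | VC [13]
  [3] addr=0xb1 blk=11 s=1: L1-HIT | VC [13]
  [4] addr=0xba blk=11 s=1: L1-HIT | VC [13]
  [5] addr=0xba blk=11 s=1: L1-HIT | VC [13]
  [6] addr=0xbd blk=11 s=1: L1-HIT | VC [13]
  [7] addr=0xd5 blk=13 s=1: VC-HIT | VC [11]
  [8] addr=0xb2 blk=11 s=1: VC-HIT | VC [13]
  [9] addr=0x50 blk=5 s=1: MISS | VC [13, 11]
  [10] addr=0xb4 blk=11 s=1: VC-HIT | VC [13, 5]
  [11] addr=0xb9 blk=11 s=1: L1-HIT | VC [13, 5]
  [12] addr=0x52 blk=5 s=1: VC-HIT | VC [13, 11]
  [13] addr=0x56 blk=5 s=1: L1-HIT | VC [13, 11]
  [14] addr=0xbf blk=11 s=1: VC-HIT | VC [13, 5]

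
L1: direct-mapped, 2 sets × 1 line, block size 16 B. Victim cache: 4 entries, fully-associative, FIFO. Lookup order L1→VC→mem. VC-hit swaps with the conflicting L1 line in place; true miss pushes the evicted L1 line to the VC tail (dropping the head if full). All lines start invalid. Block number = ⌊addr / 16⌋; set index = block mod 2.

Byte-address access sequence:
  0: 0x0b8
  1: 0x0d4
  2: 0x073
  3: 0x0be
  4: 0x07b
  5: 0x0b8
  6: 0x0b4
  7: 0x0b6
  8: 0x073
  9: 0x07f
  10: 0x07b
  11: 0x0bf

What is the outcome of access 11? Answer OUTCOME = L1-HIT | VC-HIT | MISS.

OUTCOME = VC-HIT

#0 0xb8→b11/s1 MISS; vc=[]
#1 0xd4→b13/s1 MISS; vc=[11]
#2 0x73→b7/s1 MISS; vc=[11,13]
#3 0xbe→b11/s1 VC-HIT; vc=[7,13]
#4 0x7b→b7/s1 VC-HIT; vc=[11,13]
#5 0xb8→b11/s1 VC-HIT; vc=[7,13]
#6 0xb4→b11/s1 L1-HIT; vc=[7,13]
#7 0xb6→b11/s1 L1-HIT; vc=[7,13]
#8 0x73→b7/s1 VC-HIT; vc=[11,13]
#9 0x7f→b7/s1 L1-HIT; vc=[11,13]
#10 0x7b→b7/s1 L1-HIT; vc=[11,13]
#11 0xbf→b11/s1 VC-HIT; vc=[7,13]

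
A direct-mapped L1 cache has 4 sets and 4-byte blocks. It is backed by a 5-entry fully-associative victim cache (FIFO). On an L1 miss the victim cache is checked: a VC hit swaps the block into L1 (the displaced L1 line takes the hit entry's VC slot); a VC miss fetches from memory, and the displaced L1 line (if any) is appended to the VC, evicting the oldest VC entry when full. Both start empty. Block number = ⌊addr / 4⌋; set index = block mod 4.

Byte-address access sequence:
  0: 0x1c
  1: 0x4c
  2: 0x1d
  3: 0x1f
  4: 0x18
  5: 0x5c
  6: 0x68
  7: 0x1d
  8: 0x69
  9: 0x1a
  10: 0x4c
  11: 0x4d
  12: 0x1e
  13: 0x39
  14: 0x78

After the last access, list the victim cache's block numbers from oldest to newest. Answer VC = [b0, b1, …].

VC = [19, 23, 26, 6, 14]

  [0] addr=0x1c blk=7 s=3: MISS | VC []
  [1] addr=0x4c blk=19 s=3: MISS | VC [7]
  [2] addr=0x1d blk=7 s=3: VC-HIT | VC [19]
  [3] addr=0x1f blk=7 s=3: L1-HIT | VC [19]
  [4] addr=0x18 blk=6 s=2: MISS | VC [19]
  [5] addr=0x5c blk=23 s=3: MISS | VC [19, 7]
  [6] addr=0x68 blk=26 s=2: MISS | VC [19, 7, 6]
  [7] addr=0x1d blk=7 s=3: VC-HIT | VC [19, 23, 6]
  [8] addr=0x69 blk=26 s=2: L1-HIT | VC [19, 23, 6]
  [9] addr=0x1a blk=6 s=2: VC-HIT | VC [19, 23, 26]
  [10] addr=0x4c blk=19 s=3: VC-HIT | VC [7, 23, 26]
  [11] addr=0x4d blk=19 s=3: L1-HIT | VC [7, 23, 26]
  [12] addr=0x1e blk=7 s=3: VC-HIT | VC [19, 23, 26]
  [13] addr=0x39 blk=14 s=2: MISS | VC [19, 23, 26, 6]
  [14] addr=0x78 blk=30 s=2: MISS | VC [19, 23, 26, 6, 14]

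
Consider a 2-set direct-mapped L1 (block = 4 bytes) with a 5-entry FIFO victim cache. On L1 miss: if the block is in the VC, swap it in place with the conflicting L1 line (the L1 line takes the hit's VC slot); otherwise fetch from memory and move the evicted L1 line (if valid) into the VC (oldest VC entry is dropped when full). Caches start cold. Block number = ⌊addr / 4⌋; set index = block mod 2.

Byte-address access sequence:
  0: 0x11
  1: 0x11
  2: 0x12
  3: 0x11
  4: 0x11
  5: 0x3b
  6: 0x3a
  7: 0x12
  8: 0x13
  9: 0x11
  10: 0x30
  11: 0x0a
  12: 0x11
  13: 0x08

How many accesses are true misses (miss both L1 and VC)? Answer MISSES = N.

0: 0x11 (blk 4, set 0) → MISS  vc=[]
1: 0x11 (blk 4, set 0) → L1-HIT  vc=[]
2: 0x12 (blk 4, set 0) → L1-HIT  vc=[]
3: 0x11 (blk 4, set 0) → L1-HIT  vc=[]
4: 0x11 (blk 4, set 0) → L1-HIT  vc=[]
5: 0x3b (blk 14, set 0) → MISS  vc=[4]
6: 0x3a (blk 14, set 0) → L1-HIT  vc=[4]
7: 0x12 (blk 4, set 0) → VC-HIT  vc=[14]
8: 0x13 (blk 4, set 0) → L1-HIT  vc=[14]
9: 0x11 (blk 4, set 0) → L1-HIT  vc=[14]
10: 0x30 (blk 12, set 0) → MISS  vc=[14, 4]
11: 0xa (blk 2, set 0) → MISS  vc=[14, 4, 12]
12: 0x11 (blk 4, set 0) → VC-HIT  vc=[14, 2, 12]
13: 0x8 (blk 2, set 0) → VC-HIT  vc=[14, 4, 12]

MISSES = 4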